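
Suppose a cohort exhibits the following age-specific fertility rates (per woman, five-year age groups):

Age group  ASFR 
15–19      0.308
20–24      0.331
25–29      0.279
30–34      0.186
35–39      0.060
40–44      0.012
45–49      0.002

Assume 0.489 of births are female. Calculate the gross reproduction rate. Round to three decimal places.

2.880

Proportion female at birth = 0.489.
Sum of ASFRs = 0.308 + 0.331 + 0.279 + 0.186 + 0.060 + 0.012 + 0.002 = 1.178
TFR = 5 × 1.178 = 5.89
GRR = 0.489 × 5.89 = 2.88021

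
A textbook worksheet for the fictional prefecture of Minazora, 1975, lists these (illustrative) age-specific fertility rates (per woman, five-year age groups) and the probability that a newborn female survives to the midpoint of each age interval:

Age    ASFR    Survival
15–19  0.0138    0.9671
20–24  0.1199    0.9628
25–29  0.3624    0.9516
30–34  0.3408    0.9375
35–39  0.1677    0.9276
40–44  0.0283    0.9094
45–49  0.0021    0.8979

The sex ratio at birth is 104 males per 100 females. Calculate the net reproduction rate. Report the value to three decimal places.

Proportion female at birth = 100 / (100 + 104) = 0.49020.
Per-age-group product (5 × ASFR × survival probability):
  15–19: 5 × 0.0138 × 0.9671 = 0.06673
  20–24: 5 × 0.1199 × 0.9628 = 0.57720
  25–29: 5 × 0.3624 × 0.9516 = 1.72430
  30–34: 5 × 0.3408 × 0.9375 = 1.59750
  35–39: 5 × 0.1677 × 0.9276 = 0.77779
  40–44: 5 × 0.0283 × 0.9094 = 0.12868
  45–49: 5 × 0.0021 × 0.8979 = 0.00943
Sum = 4.88163
NRR = 0.49020 × 4.88163 = 2.39298
An NRR exceeding 1 indicates intrinsic growth under these rates.

2.393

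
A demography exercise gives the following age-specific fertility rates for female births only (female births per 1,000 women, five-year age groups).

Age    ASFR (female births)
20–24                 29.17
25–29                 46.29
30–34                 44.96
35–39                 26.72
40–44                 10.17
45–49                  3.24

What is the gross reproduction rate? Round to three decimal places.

0.803

Sum of female ASFRs = 29.17 + 46.29 + 44.96 + 26.72 + 10.17 + 3.24 = 160.55
GRR = 5 × 160.55 / 1000 = 0.80275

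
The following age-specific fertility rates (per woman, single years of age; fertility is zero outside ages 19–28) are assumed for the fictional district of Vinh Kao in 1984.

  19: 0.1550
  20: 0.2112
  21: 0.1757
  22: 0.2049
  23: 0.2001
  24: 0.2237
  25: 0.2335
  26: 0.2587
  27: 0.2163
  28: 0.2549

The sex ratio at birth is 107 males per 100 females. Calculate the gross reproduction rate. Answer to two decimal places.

Proportion female at birth = 100 / (100 + 107) = 0.48309.
Sum of ASFRs = 0.1550 + 0.2112 + 0.1757 + 0.2049 + 0.2001 + 0.2237 + 0.2335 + 0.2587 + 0.2163 + 0.2549 = 2.1340
TFR = 2.134
GRR = 0.48309 × 2.134 = 1.03091

1.03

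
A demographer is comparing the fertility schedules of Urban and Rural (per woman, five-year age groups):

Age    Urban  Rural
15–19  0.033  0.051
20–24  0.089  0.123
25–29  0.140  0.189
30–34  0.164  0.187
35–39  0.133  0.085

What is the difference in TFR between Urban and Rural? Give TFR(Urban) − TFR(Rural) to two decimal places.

-0.38

Urban:
  Sum of ASFRs = 0.033 + 0.089 + 0.140 + 0.164 + 0.133 = 0.559
  TFR = 5 × 0.559 = 2.795
Rural:
  Sum of ASFRs = 0.051 + 0.123 + 0.189 + 0.187 + 0.085 = 0.635
  TFR = 5 × 0.635 = 3.175
Difference = 2.795 − 3.175 = -0.38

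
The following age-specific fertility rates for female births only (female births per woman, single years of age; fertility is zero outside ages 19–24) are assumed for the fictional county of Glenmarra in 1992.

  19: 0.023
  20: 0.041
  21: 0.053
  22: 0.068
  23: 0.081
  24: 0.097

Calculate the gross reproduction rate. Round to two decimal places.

0.36

Sum of female ASFRs = 0.023 + 0.041 + 0.053 + 0.068 + 0.081 + 0.097 = 0.363
GRR = 0.363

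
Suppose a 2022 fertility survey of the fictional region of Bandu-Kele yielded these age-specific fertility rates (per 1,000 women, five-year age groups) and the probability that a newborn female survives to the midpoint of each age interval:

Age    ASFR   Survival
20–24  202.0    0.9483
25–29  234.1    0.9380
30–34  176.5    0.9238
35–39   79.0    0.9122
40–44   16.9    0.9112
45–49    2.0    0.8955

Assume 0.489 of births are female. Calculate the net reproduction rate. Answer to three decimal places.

Proportion female at birth = 0.489.
Survival-weighted fertility by age (5·fₓ·Sₓ):
  20–24: 5 × 202.0/1000 × 0.9483 = 0.95778
  25–29: 5 × 234.1/1000 × 0.9380 = 1.09793
  30–34: 5 × 176.5/1000 × 0.9238 = 0.81525
  35–39: 5 × 79.0/1000 × 0.9122 = 0.36032
  40–44: 5 × 16.9/1000 × 0.9112 = 0.07700
  45–49: 5 × 2.0/1000 × 0.8955 = 0.00896
Sum = 3.31724
NRR = 0.489 × 3.31724 = 1.62213

1.622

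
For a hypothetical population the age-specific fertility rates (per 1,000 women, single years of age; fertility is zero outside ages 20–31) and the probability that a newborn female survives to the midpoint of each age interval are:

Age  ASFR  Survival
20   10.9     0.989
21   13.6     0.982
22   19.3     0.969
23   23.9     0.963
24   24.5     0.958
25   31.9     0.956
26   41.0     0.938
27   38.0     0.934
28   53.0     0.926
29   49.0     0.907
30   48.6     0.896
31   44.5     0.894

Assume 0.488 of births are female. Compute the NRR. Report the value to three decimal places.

Proportion female at birth = 0.488.
Survival-weighted fertility by age (1·fₓ·Sₓ):
  20: 1 × 10.9/1000 × 0.989 = 0.01078
  21: 1 × 13.6/1000 × 0.982 = 0.01336
  22: 1 × 19.3/1000 × 0.969 = 0.01870
  23: 1 × 23.9/1000 × 0.963 = 0.02302
  24: 1 × 24.5/1000 × 0.958 = 0.02347
  25: 1 × 31.9/1000 × 0.956 = 0.03050
  26: 1 × 41.0/1000 × 0.938 = 0.03846
  27: 1 × 38.0/1000 × 0.934 = 0.03549
  28: 1 × 53.0/1000 × 0.926 = 0.04908
  29: 1 × 49.0/1000 × 0.907 = 0.04444
  30: 1 × 48.6/1000 × 0.896 = 0.04355
  31: 1 × 44.5/1000 × 0.894 = 0.03978
Sum = 0.37063
NRR = 0.488 × 0.37063 = 0.18087

0.181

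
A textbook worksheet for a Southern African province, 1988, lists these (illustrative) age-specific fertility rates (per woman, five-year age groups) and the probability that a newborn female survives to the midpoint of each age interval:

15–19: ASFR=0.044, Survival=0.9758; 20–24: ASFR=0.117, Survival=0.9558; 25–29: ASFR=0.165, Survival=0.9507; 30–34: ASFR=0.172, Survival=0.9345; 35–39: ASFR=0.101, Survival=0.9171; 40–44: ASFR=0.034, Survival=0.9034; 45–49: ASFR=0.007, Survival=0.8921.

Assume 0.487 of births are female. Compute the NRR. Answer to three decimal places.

1.466

Proportion female at birth = 0.487.
Weighting each age-specific rate by interval width and survival:
  15–19: 5 × 0.044 × 0.9758 = 0.21468
  20–24: 5 × 0.117 × 0.9558 = 0.55914
  25–29: 5 × 0.165 × 0.9507 = 0.78433
  30–34: 5 × 0.172 × 0.9345 = 0.80367
  35–39: 5 × 0.101 × 0.9171 = 0.46314
  40–44: 5 × 0.034 × 0.9034 = 0.15358
  45–49: 5 × 0.007 × 0.8921 = 0.03122
Sum = 3.00976
NRR = 0.487 × 3.00976 = 1.46575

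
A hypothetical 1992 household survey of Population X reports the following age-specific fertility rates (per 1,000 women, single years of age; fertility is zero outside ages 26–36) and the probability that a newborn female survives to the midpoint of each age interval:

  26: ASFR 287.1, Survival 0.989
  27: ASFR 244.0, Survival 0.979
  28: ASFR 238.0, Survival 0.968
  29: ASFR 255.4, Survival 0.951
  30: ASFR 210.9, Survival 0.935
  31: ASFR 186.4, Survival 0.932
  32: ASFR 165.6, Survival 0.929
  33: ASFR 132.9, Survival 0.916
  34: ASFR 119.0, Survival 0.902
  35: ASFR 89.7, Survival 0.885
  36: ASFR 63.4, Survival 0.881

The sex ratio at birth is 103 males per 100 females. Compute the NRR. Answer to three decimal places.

0.929

Proportion female at birth = 100 / (100 + 103) = 0.49261.
Survival-weighted fertility by age (1·fₓ·Sₓ):
  26: 1 × 287.1/1000 × 0.989 = 0.28394
  27: 1 × 244.0/1000 × 0.979 = 0.23888
  28: 1 × 238.0/1000 × 0.968 = 0.23038
  29: 1 × 255.4/1000 × 0.951 = 0.24289
  30: 1 × 210.9/1000 × 0.935 = 0.19719
  31: 1 × 186.4/1000 × 0.932 = 0.17372
  32: 1 × 165.6/1000 × 0.929 = 0.15384
  33: 1 × 132.9/1000 × 0.916 = 0.12174
  34: 1 × 119.0/1000 × 0.902 = 0.10734
  35: 1 × 89.7/1000 × 0.885 = 0.07938
  36: 1 × 63.4/1000 × 0.881 = 0.05586
Sum = 1.88516
NRR = 0.49261 × 1.88516 = 0.92865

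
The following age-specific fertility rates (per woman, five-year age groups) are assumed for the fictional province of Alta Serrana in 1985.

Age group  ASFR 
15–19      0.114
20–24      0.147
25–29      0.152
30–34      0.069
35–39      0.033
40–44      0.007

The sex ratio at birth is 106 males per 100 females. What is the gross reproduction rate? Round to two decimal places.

1.27

Proportion female at birth = 100 / (100 + 106) = 0.48544.
Sum of ASFRs = 0.114 + 0.147 + 0.152 + 0.069 + 0.033 + 0.007 = 0.522
TFR = 5 × 0.522 = 2.61
GRR = 0.48544 × 2.61 = 1.26700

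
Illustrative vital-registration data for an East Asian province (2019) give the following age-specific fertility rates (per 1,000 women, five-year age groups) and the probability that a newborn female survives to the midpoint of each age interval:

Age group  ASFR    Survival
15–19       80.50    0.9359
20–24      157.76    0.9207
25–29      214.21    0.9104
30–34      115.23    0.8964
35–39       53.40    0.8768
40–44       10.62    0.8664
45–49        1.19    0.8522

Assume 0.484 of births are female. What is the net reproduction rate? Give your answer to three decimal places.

Proportion female at birth = 0.484.
Per-age-group product (5 × ASFR × survival probability):
  15–19: 5 × 80.50/1000 × 0.9359 = 0.37670
  20–24: 5 × 157.76/1000 × 0.9207 = 0.72625
  25–29: 5 × 214.21/1000 × 0.9104 = 0.97508
  30–34: 5 × 115.23/1000 × 0.8964 = 0.51646
  35–39: 5 × 53.40/1000 × 0.8768 = 0.23411
  40–44: 5 × 10.62/1000 × 0.8664 = 0.04601
  45–49: 5 × 1.19/1000 × 0.8522 = 0.00507
Sum = 2.87968
NRR = 0.484 × 2.87968 = 1.39377

1.394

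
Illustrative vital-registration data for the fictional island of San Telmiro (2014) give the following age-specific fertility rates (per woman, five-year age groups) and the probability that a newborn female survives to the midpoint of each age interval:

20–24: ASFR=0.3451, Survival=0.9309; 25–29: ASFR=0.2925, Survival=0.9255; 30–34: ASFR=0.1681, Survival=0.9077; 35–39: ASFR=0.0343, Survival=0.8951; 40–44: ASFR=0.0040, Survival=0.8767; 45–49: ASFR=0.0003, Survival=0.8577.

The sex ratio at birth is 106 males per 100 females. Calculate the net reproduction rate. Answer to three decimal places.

1.891

Proportion female at birth = 100 / (100 + 106) = 0.48544.
Each age group contributes 5 × ASFR × survival:
  20–24: 5 × 0.3451 × 0.9309 = 1.60627
  25–29: 5 × 0.2925 × 0.9255 = 1.35354
  30–34: 5 × 0.1681 × 0.9077 = 0.76292
  35–39: 5 × 0.0343 × 0.8951 = 0.15351
  40–44: 5 × 0.0040 × 0.8767 = 0.01753
  45–49: 5 × 0.0003 × 0.8577 = 0.00129
Sum = 3.89506
NRR = 0.48544 × 3.89506 = 1.89082
With NRR above 1 the population is above replacement fertility.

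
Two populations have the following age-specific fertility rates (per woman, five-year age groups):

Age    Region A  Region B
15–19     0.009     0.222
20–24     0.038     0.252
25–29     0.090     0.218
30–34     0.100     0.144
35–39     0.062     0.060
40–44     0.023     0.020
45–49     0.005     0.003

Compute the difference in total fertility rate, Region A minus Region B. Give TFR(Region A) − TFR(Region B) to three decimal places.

-2.960

Region A:
  Sum of ASFRs = 0.009 + 0.038 + 0.090 + 0.100 + 0.062 + 0.023 + 0.005 = 0.327
  TFR = 5 × 0.327 = 1.635
Region B:
  Sum of ASFRs = 0.222 + 0.252 + 0.218 + 0.144 + 0.060 + 0.020 + 0.003 = 0.919
  TFR = 5 × 0.919 = 4.595
Difference = 1.635 − 4.595 = -2.96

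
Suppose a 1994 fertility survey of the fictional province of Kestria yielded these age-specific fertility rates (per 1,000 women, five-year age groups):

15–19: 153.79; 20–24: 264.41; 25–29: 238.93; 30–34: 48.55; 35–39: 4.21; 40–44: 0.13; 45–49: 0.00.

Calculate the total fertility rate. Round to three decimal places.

Sum of ASFRs = 153.79 + 264.41 + 238.93 + 48.55 + 4.21 + 0.13 + 0.00 = 710.02
TFR = 5 × 710.02 / 1000 = 3.5501

3.550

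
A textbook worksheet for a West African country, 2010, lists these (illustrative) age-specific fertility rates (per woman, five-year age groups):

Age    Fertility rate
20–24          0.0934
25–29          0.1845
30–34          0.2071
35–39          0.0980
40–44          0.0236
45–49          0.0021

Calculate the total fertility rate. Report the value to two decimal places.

3.04

Sum of ASFRs = 0.0934 + 0.1845 + 0.2071 + 0.0980 + 0.0236 + 0.0021 = 0.6087
TFR = 5 × 0.6087 = 3.0435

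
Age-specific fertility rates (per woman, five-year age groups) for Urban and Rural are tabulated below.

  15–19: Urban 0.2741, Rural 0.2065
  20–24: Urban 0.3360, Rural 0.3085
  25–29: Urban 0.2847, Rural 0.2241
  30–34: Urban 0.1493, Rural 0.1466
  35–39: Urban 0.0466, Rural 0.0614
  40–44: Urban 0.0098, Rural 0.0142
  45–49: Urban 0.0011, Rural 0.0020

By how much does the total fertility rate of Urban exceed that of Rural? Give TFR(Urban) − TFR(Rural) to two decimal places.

Urban:
  Sum of ASFRs = 0.2741 + 0.3360 + 0.2847 + 0.1493 + 0.0466 + 0.0098 + 0.0011 = 1.1016
  TFR = 5 × 1.1016 = 5.508
Rural:
  Sum of ASFRs = 0.2065 + 0.3085 + 0.2241 + 0.1466 + 0.0614 + 0.0142 + 0.0020 = 0.9633
  TFR = 5 × 0.9633 = 4.8165
Difference = 5.508 − 4.8165 = 0.6915

0.69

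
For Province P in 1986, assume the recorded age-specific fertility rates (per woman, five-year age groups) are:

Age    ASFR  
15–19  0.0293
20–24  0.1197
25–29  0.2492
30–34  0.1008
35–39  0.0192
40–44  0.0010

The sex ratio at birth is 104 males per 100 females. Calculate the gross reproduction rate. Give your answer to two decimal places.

Proportion female at birth = 100 / (100 + 104) = 0.49020.
Sum of ASFRs = 0.0293 + 0.1197 + 0.2492 + 0.1008 + 0.0192 + 0.0010 = 0.5192
TFR = 5 × 0.5192 = 2.596
GRR = 0.49020 × 2.596 = 1.27256

1.27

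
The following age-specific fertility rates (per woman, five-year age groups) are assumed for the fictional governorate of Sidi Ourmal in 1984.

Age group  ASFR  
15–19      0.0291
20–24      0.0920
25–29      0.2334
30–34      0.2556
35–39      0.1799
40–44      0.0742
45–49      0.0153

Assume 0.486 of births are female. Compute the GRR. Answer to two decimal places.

2.14

Proportion female at birth = 0.486.
Sum of ASFRs = 0.0291 + 0.0920 + 0.2334 + 0.2556 + 0.1799 + 0.0742 + 0.0153 = 0.8795
TFR = 5 × 0.8795 = 4.3975
GRR = 0.486 × 4.3975 = 2.13719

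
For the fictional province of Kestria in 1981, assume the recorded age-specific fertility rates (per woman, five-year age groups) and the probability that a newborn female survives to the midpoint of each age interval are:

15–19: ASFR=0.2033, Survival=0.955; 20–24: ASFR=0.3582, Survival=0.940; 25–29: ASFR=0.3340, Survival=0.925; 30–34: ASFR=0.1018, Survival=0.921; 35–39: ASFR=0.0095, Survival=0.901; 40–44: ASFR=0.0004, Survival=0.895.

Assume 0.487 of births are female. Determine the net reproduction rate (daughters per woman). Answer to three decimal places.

Proportion female at birth = 0.487.
Per-age-group product (5 × ASFR × survival probability):
  15–19: 5 × 0.2033 × 0.955 = 0.97076
  20–24: 5 × 0.3582 × 0.940 = 1.68354
  25–29: 5 × 0.3340 × 0.925 = 1.54475
  30–34: 5 × 0.1018 × 0.921 = 0.46879
  35–39: 5 × 0.0095 × 0.901 = 0.04280
  40–44: 5 × 0.0004 × 0.895 = 0.00179
Sum = 4.71243
NRR = 0.487 × 4.71243 = 2.29495
An NRR exceeding 1 indicates intrinsic growth under these rates.

2.295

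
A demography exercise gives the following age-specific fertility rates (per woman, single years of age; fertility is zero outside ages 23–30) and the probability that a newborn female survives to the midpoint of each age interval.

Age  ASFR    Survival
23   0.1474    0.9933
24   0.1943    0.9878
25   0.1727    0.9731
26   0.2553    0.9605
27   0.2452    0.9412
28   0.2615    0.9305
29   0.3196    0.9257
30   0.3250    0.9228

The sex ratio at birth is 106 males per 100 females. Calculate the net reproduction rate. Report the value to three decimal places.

Proportion female at birth = 100 / (100 + 106) = 0.48544.
Per-age-group product (1 × ASFR × survival probability):
  23: 1 × 0.1474 × 0.9933 = 0.14641
  24: 1 × 0.1943 × 0.9878 = 0.19193
  25: 1 × 0.1727 × 0.9731 = 0.16805
  26: 1 × 0.2553 × 0.9605 = 0.24522
  27: 1 × 0.2452 × 0.9412 = 0.23078
  28: 1 × 0.2615 × 0.9305 = 0.24333
  29: 1 × 0.3196 × 0.9257 = 0.29585
  30: 1 × 0.3250 × 0.9228 = 0.29991
Sum = 1.82148
NRR = 0.48544 × 1.82148 = 0.88422
NRR < 1, so the cohort does not fully replace itself.

0.884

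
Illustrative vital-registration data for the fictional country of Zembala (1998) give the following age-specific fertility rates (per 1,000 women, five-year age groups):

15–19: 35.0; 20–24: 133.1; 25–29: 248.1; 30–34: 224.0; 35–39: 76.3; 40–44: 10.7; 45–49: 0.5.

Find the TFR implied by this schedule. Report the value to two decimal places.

Sum of ASFRs = 35.0 + 133.1 + 248.1 + 224.0 + 76.3 + 10.7 + 0.5 = 727.7
TFR = 5 × 727.7 / 1000 = 3.6385

3.64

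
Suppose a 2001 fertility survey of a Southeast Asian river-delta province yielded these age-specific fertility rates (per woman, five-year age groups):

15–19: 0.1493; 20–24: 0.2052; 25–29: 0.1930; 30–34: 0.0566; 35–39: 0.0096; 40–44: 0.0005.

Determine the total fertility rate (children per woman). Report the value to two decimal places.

3.07

Sum of ASFRs = 0.1493 + 0.2052 + 0.1930 + 0.0566 + 0.0096 + 0.0005 = 0.6142
TFR = 5 × 0.6142 = 3.071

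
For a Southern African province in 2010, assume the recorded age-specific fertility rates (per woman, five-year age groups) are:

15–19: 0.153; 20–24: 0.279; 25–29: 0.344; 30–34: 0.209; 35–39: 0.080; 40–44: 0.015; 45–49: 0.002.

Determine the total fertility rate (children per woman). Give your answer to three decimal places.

5.410

Sum of ASFRs = 0.153 + 0.279 + 0.344 + 0.209 + 0.080 + 0.015 + 0.002 = 1.082
TFR = 5 × 1.082 = 5.41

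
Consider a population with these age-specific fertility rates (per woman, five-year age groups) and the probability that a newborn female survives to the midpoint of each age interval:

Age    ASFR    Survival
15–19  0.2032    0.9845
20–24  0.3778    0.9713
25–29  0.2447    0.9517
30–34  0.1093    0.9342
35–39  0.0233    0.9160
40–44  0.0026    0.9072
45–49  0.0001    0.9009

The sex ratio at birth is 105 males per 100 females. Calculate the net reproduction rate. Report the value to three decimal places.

2.258

Proportion female at birth = 100 / (100 + 105) = 0.48780.
Each age group contributes 5 × ASFR × survival:
  15–19: 5 × 0.2032 × 0.9845 = 1.00025
  20–24: 5 × 0.3778 × 0.9713 = 1.83479
  25–29: 5 × 0.2447 × 0.9517 = 1.16440
  30–34: 5 × 0.1093 × 0.9342 = 0.51054
  35–39: 5 × 0.0233 × 0.9160 = 0.10671
  40–44: 5 × 0.0026 × 0.9072 = 0.01179
  45–49: 5 × 0.0001 × 0.9009 = 0.00045
Sum = 4.62893
NRR = 0.48780 × 4.62893 = 2.25799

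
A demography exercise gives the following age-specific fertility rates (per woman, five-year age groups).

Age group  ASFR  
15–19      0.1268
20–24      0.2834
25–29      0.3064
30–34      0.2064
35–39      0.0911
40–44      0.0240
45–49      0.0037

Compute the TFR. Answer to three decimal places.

5.209

Sum of ASFRs = 0.1268 + 0.2834 + 0.3064 + 0.2064 + 0.0911 + 0.0240 + 0.0037 = 1.0418
TFR = 5 × 1.0418 = 5.209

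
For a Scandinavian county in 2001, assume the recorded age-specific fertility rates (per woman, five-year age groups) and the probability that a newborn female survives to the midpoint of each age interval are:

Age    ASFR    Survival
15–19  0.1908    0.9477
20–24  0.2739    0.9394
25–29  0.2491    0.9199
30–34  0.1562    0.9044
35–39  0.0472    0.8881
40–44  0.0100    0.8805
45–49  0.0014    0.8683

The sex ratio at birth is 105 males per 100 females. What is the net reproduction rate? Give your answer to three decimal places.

Proportion female at birth = 100 / (100 + 105) = 0.48780.
Per-age-group product (5 × ASFR × survival probability):
  15–19: 5 × 0.1908 × 0.9477 = 0.90411
  20–24: 5 × 0.2739 × 0.9394 = 1.28651
  25–29: 5 × 0.2491 × 0.9199 = 1.14574
  30–34: 5 × 0.1562 × 0.9044 = 0.70634
  35–39: 5 × 0.0472 × 0.8881 = 0.20959
  40–44: 5 × 0.0100 × 0.8805 = 0.04403
  45–49: 5 × 0.0014 × 0.8683 = 0.00608
Sum = 4.30240
NRR = 0.48780 × 4.30240 = 2.09871
NRR > 1, so each generation more than replaces itself.

2.099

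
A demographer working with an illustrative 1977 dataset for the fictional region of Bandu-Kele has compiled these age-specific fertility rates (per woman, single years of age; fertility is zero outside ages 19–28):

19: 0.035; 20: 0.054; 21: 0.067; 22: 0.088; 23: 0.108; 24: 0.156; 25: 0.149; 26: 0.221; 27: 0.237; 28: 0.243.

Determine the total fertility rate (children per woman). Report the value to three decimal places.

1.358

Sum of ASFRs = 0.035 + 0.054 + 0.067 + 0.088 + 0.108 + 0.156 + 0.149 + 0.221 + 0.237 + 0.243 = 1.358
TFR = 1.358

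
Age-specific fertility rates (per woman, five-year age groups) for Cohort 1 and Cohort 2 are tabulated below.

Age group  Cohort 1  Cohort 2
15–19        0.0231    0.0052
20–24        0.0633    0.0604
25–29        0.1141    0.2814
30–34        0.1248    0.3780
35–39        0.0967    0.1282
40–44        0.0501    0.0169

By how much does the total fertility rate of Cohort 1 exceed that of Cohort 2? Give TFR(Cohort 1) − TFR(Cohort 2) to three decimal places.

-1.990

Cohort 1:
  Sum of ASFRs = 0.0231 + 0.0633 + 0.1141 + 0.1248 + 0.0967 + 0.0501 = 0.4721
  TFR = 5 × 0.4721 = 2.3605
Cohort 2:
  Sum of ASFRs = 0.0052 + 0.0604 + 0.2814 + 0.3780 + 0.1282 + 0.0169 = 0.8701
  TFR = 5 × 0.8701 = 4.3505
Difference = 2.3605 − 4.3505 = -1.99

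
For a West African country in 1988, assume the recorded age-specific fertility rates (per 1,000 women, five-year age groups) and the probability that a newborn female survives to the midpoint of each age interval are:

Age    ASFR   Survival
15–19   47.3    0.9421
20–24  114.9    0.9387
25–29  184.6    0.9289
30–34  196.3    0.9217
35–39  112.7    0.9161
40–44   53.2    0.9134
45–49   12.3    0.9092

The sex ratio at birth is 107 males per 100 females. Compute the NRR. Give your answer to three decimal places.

Proportion female at birth = 100 / (100 + 107) = 0.48309.
Each age group contributes 5 × ASFR × survival:
  15–19: 5 × 47.3/1000 × 0.9421 = 0.22281
  20–24: 5 × 114.9/1000 × 0.9387 = 0.53928
  25–29: 5 × 184.6/1000 × 0.9289 = 0.85737
  30–34: 5 × 196.3/1000 × 0.9217 = 0.90465
  35–39: 5 × 112.7/1000 × 0.9161 = 0.51622
  40–44: 5 × 53.2/1000 × 0.9134 = 0.24296
  45–49: 5 × 12.3/1000 × 0.9092 = 0.05592
Sum = 3.33921
NRR = 0.48309 × 3.33921 = 1.61314

1.613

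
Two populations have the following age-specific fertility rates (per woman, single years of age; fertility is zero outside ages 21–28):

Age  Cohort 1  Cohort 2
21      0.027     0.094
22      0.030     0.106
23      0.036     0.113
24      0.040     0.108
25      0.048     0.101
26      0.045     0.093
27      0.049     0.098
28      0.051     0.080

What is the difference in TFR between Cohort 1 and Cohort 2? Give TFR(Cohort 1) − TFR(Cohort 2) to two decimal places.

-0.47

Cohort 1:
  Sum of ASFRs = 0.027 + 0.030 + 0.036 + 0.040 + 0.048 + 0.045 + 0.049 + 0.051 = 0.326
  TFR = 0.326
Cohort 2:
  Sum of ASFRs = 0.094 + 0.106 + 0.113 + 0.108 + 0.101 + 0.093 + 0.098 + 0.080 = 0.793
  TFR = 0.793
Difference = 0.326 − 0.793 = -0.467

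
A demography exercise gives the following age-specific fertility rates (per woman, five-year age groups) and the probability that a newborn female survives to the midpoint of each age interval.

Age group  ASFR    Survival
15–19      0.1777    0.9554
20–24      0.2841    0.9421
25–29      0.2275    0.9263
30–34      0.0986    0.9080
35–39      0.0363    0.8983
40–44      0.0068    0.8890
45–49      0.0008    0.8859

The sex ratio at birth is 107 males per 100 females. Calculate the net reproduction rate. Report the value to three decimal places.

Proportion female at birth = 100 / (100 + 107) = 0.48309.
Weighting each age-specific rate by interval width and survival:
  15–19: 5 × 0.1777 × 0.9554 = 0.84887
  20–24: 5 × 0.2841 × 0.9421 = 1.33825
  25–29: 5 × 0.2275 × 0.9263 = 1.05367
  30–34: 5 × 0.0986 × 0.9080 = 0.44764
  35–39: 5 × 0.0363 × 0.8983 = 0.16304
  40–44: 5 × 0.0068 × 0.8890 = 0.03023
  45–49: 5 × 0.0008 × 0.8859 = 0.00354
Sum = 3.88524
NRR = 0.48309 × 3.88524 = 1.87692
An NRR exceeding 1 indicates intrinsic growth under these rates.

1.877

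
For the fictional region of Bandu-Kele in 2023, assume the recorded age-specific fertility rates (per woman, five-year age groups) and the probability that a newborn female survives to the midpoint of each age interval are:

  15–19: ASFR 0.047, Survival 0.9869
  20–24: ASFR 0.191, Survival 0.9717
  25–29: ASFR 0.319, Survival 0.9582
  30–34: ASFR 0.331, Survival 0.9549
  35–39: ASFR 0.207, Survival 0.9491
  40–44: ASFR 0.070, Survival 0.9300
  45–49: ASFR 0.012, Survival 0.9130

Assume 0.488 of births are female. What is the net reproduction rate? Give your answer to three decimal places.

2.748

Proportion female at birth = 0.488.
Weighting each age-specific rate by interval width and survival:
  15–19: 5 × 0.047 × 0.9869 = 0.23192
  20–24: 5 × 0.191 × 0.9717 = 0.92797
  25–29: 5 × 0.319 × 0.9582 = 1.52833
  30–34: 5 × 0.331 × 0.9549 = 1.58036
  35–39: 5 × 0.207 × 0.9491 = 0.98232
  40–44: 5 × 0.070 × 0.9300 = 0.32550
  45–49: 5 × 0.012 × 0.9130 = 0.05478
Sum = 5.63118
NRR = 0.488 × 5.63118 = 2.74802
With NRR above 1 the population is above replacement fertility.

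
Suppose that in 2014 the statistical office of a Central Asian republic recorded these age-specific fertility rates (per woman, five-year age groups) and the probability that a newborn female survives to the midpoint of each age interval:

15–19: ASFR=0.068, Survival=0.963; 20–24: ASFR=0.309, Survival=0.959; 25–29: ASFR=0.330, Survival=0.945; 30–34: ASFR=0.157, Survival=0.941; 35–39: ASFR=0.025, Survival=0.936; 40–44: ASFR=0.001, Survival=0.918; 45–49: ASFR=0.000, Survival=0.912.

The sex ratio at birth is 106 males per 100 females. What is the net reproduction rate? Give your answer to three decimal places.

2.053

Proportion female at birth = 100 / (100 + 106) = 0.48544.
Weighting each age-specific rate by interval width and survival:
  15–19: 5 × 0.068 × 0.963 = 0.32742
  20–24: 5 × 0.309 × 0.959 = 1.48166
  25–29: 5 × 0.330 × 0.945 = 1.55925
  30–34: 5 × 0.157 × 0.941 = 0.73869
  35–39: 5 × 0.025 × 0.936 = 0.11700
  40–44: 5 × 0.001 × 0.918 = 0.00459
  45–49: 5 × 0.000 × 0.912 = 0.00000
Sum = 4.22861
NRR = 0.48544 × 4.22861 = 2.05274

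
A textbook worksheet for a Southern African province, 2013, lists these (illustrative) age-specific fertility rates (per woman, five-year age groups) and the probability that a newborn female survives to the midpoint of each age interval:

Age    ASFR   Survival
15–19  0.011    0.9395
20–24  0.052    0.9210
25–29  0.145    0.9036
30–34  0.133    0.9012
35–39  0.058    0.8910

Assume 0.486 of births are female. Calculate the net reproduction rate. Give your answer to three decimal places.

Proportion female at birth = 0.486.
Survival-weighted fertility by age (5·fₓ·Sₓ):
  15–19: 5 × 0.011 × 0.9395 = 0.05167
  20–24: 5 × 0.052 × 0.9210 = 0.23946
  25–29: 5 × 0.145 × 0.9036 = 0.65511
  30–34: 5 × 0.133 × 0.9012 = 0.59930
  35–39: 5 × 0.058 × 0.8910 = 0.25839
Sum = 1.80393
NRR = 0.486 × 1.80393 = 0.87671

0.877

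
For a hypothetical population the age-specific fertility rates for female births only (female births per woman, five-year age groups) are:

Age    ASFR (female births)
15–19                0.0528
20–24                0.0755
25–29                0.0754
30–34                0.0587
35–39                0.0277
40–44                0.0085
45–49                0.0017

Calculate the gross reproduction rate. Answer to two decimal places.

1.50

Sum of female ASFRs = 0.0528 + 0.0755 + 0.0754 + 0.0587 + 0.0277 + 0.0085 + 0.0017 = 0.3003
GRR = 5 × 0.3003 = 1.5015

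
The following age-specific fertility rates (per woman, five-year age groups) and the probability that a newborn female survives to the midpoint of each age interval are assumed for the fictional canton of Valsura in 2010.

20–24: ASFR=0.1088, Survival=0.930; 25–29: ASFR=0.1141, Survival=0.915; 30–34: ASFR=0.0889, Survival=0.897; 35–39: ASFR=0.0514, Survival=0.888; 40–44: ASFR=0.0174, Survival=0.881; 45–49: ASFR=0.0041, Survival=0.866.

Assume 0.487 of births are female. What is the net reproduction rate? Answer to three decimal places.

0.852

Proportion female at birth = 0.487.
Weighting each age-specific rate by interval width and survival:
  20–24: 5 × 0.1088 × 0.930 = 0.50592
  25–29: 5 × 0.1141 × 0.915 = 0.52201
  30–34: 5 × 0.0889 × 0.897 = 0.39872
  35–39: 5 × 0.0514 × 0.888 = 0.22822
  40–44: 5 × 0.0174 × 0.881 = 0.07665
  45–49: 5 × 0.0041 × 0.866 = 0.01775
Sum = 1.74927
NRR = 0.487 × 1.74927 = 0.85189
With NRR below 1 the population is below replacement fertility.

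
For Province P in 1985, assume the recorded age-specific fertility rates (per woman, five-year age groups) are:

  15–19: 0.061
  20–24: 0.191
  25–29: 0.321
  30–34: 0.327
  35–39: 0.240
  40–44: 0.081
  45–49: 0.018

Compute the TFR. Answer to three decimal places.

Sum of ASFRs = 0.061 + 0.191 + 0.321 + 0.327 + 0.240 + 0.081 + 0.018 = 1.239
TFR = 5 × 1.239 = 6.195

6.195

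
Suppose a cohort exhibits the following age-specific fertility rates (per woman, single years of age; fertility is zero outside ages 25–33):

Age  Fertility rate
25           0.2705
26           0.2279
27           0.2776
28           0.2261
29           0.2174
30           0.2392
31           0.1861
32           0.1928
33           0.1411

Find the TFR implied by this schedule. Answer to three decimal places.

Sum of ASFRs = 0.2705 + 0.2279 + 0.2776 + 0.2261 + 0.2174 + 0.2392 + 0.1861 + 0.1928 + 0.1411 = 1.9787
TFR = 1.9787

1.979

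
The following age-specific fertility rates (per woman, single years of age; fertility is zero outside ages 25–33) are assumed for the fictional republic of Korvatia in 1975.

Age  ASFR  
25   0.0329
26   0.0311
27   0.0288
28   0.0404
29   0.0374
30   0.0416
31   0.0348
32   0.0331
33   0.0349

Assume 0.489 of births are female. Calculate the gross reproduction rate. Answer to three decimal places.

0.154

Proportion female at birth = 0.489.
Sum of ASFRs = 0.0329 + 0.0311 + 0.0288 + 0.0404 + 0.0374 + 0.0416 + 0.0348 + 0.0331 + 0.0349 = 0.3150
TFR = 0.315
GRR = 0.489 × 0.315 = 0.15404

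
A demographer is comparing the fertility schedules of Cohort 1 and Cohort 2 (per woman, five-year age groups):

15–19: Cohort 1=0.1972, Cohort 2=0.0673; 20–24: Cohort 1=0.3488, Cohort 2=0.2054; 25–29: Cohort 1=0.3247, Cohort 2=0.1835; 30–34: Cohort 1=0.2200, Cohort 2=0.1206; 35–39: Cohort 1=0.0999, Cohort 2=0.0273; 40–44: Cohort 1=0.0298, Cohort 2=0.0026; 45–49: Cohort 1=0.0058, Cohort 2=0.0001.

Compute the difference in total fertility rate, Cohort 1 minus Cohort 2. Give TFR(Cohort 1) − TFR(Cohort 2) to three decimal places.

Cohort 1:
  Sum of ASFRs = 0.1972 + 0.3488 + 0.3247 + 0.2200 + 0.0999 + 0.0298 + 0.0058 = 1.2262
  TFR = 5 × 1.2262 = 6.131
Cohort 2:
  Sum of ASFRs = 0.0673 + 0.2054 + 0.1835 + 0.1206 + 0.0273 + 0.0026 + 0.0001 = 0.6068
  TFR = 5 × 0.6068 = 3.034
Difference = 6.131 − 3.034 = 3.097

3.097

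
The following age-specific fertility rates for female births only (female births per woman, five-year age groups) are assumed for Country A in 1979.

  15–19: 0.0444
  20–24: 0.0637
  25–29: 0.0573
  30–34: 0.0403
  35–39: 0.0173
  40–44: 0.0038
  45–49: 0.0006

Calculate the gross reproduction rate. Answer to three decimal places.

1.137

Sum of female ASFRs = 0.0444 + 0.0637 + 0.0573 + 0.0403 + 0.0173 + 0.0038 + 0.0006 = 0.2274
GRR = 5 × 0.2274 = 1.137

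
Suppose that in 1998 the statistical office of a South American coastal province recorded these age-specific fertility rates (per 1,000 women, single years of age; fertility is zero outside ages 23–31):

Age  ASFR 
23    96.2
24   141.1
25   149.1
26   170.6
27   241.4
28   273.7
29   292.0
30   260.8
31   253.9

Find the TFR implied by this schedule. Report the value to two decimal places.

1.88

Sum of ASFRs = 96.2 + 141.1 + 149.1 + 170.6 + 241.4 + 273.7 + 292.0 + 260.8 + 253.9 = 1878.8
TFR = 1878.8 / 1000 = 1.8788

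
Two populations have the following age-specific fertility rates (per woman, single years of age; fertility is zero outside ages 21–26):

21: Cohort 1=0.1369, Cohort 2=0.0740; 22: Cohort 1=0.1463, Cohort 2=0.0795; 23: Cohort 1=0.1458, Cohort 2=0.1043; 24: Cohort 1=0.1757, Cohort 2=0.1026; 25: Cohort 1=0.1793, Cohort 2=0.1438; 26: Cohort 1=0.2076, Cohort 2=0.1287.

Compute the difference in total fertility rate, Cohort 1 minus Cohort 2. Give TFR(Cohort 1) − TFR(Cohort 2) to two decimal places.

0.36

Cohort 1:
  Sum of ASFRs = 0.1369 + 0.1463 + 0.1458 + 0.1757 + 0.1793 + 0.2076 = 0.9916
  TFR = 0.9916
Cohort 2:
  Sum of ASFRs = 0.0740 + 0.0795 + 0.1043 + 0.1026 + 0.1438 + 0.1287 = 0.6329
  TFR = 0.6329
Difference = 0.9916 − 0.6329 = 0.3587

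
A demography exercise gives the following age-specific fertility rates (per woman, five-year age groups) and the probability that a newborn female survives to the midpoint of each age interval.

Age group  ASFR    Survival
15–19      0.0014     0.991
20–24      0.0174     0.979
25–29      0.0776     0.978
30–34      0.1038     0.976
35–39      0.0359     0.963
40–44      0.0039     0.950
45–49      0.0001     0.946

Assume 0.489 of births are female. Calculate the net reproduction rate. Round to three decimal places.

0.572

Proportion female at birth = 0.489.
Survival-weighted fertility by age (5·fₓ·Sₓ):
  15–19: 5 × 0.0014 × 0.991 = 0.00694
  20–24: 5 × 0.0174 × 0.979 = 0.08517
  25–29: 5 × 0.0776 × 0.978 = 0.37946
  30–34: 5 × 0.1038 × 0.976 = 0.50654
  35–39: 5 × 0.0359 × 0.963 = 0.17286
  40–44: 5 × 0.0039 × 0.950 = 0.01853
  45–49: 5 × 0.0001 × 0.946 = 0.00047
Sum = 1.16997
NRR = 0.489 × 1.16997 = 0.57212
With NRR below 1 the population is below replacement fertility.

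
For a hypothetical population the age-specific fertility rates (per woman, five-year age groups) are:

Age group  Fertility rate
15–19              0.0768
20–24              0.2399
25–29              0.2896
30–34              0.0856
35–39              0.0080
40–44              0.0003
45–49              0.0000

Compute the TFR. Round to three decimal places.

3.501

Sum of ASFRs = 0.0768 + 0.2399 + 0.2896 + 0.0856 + 0.0080 + 0.0003 + 0.0000 = 0.7002
TFR = 5 × 0.7002 = 3.501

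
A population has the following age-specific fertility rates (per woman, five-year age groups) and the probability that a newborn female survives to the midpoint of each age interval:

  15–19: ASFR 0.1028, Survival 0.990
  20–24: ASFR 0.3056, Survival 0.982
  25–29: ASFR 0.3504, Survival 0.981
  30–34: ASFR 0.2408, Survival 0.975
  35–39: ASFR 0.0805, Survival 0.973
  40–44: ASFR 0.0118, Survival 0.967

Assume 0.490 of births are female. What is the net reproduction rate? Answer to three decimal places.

Proportion female at birth = 0.490.
Each age group contributes 5 × ASFR × survival:
  15–19: 5 × 0.1028 × 0.990 = 0.50886
  20–24: 5 × 0.3056 × 0.982 = 1.50050
  25–29: 5 × 0.3504 × 0.981 = 1.71871
  30–34: 5 × 0.2408 × 0.975 = 1.17390
  35–39: 5 × 0.0805 × 0.973 = 0.39163
  40–44: 5 × 0.0118 × 0.967 = 0.05705
Sum = 5.35065
NRR = 0.490 × 5.35065 = 2.62182

2.622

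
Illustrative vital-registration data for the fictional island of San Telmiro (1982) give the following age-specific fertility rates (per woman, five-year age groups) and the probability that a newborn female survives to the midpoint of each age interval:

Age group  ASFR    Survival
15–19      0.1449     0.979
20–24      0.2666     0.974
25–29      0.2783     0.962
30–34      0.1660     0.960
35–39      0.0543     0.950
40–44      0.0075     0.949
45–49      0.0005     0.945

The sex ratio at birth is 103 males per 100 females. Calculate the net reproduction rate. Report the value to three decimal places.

Proportion female at birth = 100 / (100 + 103) = 0.49261.
Per-age-group product (5 × ASFR × survival probability):
  15–19: 5 × 0.1449 × 0.979 = 0.70929
  20–24: 5 × 0.2666 × 0.974 = 1.29834
  25–29: 5 × 0.2783 × 0.962 = 1.33862
  30–34: 5 × 0.1660 × 0.960 = 0.79680
  35–39: 5 × 0.0543 × 0.950 = 0.25793
  40–44: 5 × 0.0075 × 0.949 = 0.03559
  45–49: 5 × 0.0005 × 0.945 = 0.00236
Sum = 4.43893
NRR = 0.49261 × 4.43893 = 2.18666
With NRR above 1 the population is above replacement fertility.

2.187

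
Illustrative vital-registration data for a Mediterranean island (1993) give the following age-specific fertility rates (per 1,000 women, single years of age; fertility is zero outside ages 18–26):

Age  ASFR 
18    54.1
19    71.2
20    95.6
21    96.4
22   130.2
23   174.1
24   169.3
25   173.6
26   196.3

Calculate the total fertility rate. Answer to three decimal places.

Sum of ASFRs = 54.1 + 71.2 + 95.6 + 96.4 + 130.2 + 174.1 + 169.3 + 173.6 + 196.3 = 1160.8
TFR = 1160.8 / 1000 = 1.1608

1.161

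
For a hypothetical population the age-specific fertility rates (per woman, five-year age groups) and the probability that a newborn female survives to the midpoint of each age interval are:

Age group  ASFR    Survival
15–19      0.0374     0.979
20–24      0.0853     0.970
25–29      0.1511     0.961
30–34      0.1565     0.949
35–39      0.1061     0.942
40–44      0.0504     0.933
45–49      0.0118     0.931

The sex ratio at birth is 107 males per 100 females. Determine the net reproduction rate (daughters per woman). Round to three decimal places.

1.379

Proportion female at birth = 100 / (100 + 107) = 0.48309.
Survival-weighted fertility by age (5·fₓ·Sₓ):
  15–19: 5 × 0.0374 × 0.979 = 0.18307
  20–24: 5 × 0.0853 × 0.970 = 0.41371
  25–29: 5 × 0.1511 × 0.961 = 0.72604
  30–34: 5 × 0.1565 × 0.949 = 0.74259
  35–39: 5 × 0.1061 × 0.942 = 0.49973
  40–44: 5 × 0.0504 × 0.933 = 0.23512
  45–49: 5 × 0.0118 × 0.931 = 0.05493
Sum = 2.85519
NRR = 0.48309 × 2.85519 = 1.37931
With NRR above 1 the population is above replacement fertility.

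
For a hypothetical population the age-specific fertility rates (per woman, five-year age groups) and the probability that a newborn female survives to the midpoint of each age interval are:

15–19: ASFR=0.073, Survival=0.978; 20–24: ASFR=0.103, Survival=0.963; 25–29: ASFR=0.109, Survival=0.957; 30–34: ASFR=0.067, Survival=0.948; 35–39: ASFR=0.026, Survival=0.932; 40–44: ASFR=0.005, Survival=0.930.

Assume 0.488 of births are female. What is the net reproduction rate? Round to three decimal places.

0.896

Proportion female at birth = 0.488.
Per-age-group product (5 × ASFR × survival probability):
  15–19: 5 × 0.073 × 0.978 = 0.35697
  20–24: 5 × 0.103 × 0.963 = 0.49595
  25–29: 5 × 0.109 × 0.957 = 0.52157
  30–34: 5 × 0.067 × 0.948 = 0.31758
  35–39: 5 × 0.026 × 0.932 = 0.12116
  40–44: 5 × 0.005 × 0.930 = 0.02325
Sum = 1.83648
NRR = 0.488 × 1.83648 = 0.89620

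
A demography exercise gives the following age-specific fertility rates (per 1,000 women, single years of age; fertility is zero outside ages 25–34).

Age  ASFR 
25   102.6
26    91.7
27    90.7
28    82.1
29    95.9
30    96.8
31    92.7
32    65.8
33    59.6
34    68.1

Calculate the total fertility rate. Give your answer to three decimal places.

0.846

Sum of ASFRs = 102.6 + 91.7 + 90.7 + 82.1 + 95.9 + 96.8 + 92.7 + 65.8 + 59.6 + 68.1 = 846.0
TFR = 846.0 / 1000 = 0.846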